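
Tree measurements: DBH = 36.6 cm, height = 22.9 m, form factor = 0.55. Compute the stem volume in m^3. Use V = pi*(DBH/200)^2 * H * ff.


Formula: V = pi * (DBH/200)^2 * H * ff
Radius = DBH/200 = 36.6/200 = 0.183 m
Radius^2 = 0.183^2 = 0.033489 m^2
V = pi * 0.033489 * 22.9 * 0.55
V = 1.325 m^3

1.325


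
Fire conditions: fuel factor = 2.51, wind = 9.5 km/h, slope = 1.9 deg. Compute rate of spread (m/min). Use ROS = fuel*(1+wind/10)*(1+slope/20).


Formula: ROS = fuel * (1 + wind/10) * (1 + slope/20)
Wind factor = 1 + 9.5/10 = 1.95
Slope factor = 1 + 1.9/20 = 1.095
ROS = 2.51 * 1.95 * 1.095 = 5.36 m/min

5.36


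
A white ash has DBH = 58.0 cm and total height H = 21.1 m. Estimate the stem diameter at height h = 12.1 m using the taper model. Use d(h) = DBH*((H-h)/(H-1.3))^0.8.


Taper: d(h) = DBH * ((H - h) / (H - 1.3))^0.8
Numerator = H - h = 21.1 - 12.1 = 9.0 m
Denominator = H - 1.3 = 21.1 - 1.3 = 19.8 m
Ratio = 9.0 / 19.8 = 0.45455
d = 58.0 * 0.45455^0.8 = 30.9 cm

30.9


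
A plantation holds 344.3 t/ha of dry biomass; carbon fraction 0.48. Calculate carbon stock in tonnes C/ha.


Formula: Carbon Stock = Biomass * Carbon Fraction
C = 344.3 t/ha * 0.48
C = 165.3 t C/ha

165.3


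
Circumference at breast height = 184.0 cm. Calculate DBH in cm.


Formula: DBH = C / pi
DBH = 184.0 / pi
pi = 3.14159...
DBH = 58.6 cm

58.6


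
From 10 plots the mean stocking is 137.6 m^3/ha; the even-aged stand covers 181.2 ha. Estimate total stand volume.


Formula: Total Volume = Mean Volume per ha * Total Area
Total Volume = 137.6 m^3/ha * 181.2 ha
Total Volume = 24933 m^3

24933


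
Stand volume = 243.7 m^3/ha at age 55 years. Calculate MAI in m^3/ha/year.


Formula: MAI = Total Volume / Stand Age
MAI = 243.7 m^3/ha / 55 years
MAI = 4.43 m^3/ha/year

4.43


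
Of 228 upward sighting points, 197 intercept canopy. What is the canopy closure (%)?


Formula: Canopy closure = covered points / total points * 100
Closure = 197 / 228 * 100
Closure = 0.864 * 100 = 86.4%

86.4


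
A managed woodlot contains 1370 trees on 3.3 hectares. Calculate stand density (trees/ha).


Formula: Stand Density = N_trees / Area_ha
Density = 1370 trees / 3.3 ha
Density = 415 trees/ha

415


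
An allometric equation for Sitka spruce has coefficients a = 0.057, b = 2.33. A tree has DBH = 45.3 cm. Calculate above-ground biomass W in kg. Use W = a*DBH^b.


Formula: W = a * DBH^b  (allometric power law)
DBH^b = 45.3^2.33 = 7222.8536
W = 0.057 * 7222.8536 = 411.7 kg

411.7


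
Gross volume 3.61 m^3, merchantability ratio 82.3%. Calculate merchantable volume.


Formula: MV = V_total * (merchantable_pct / 100)
Merchantable fraction = 82.3% / 100 = 0.823
MV = 3.61 m^3 * 0.823 = 2.971 m^3

2.971


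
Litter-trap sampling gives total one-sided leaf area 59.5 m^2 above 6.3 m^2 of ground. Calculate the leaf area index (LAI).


Formula: LAI = total leaf area / ground area  (dimensionless)
LAI = 59.5 m^2 / 6.3 m^2
LAI = 9.44

9.44


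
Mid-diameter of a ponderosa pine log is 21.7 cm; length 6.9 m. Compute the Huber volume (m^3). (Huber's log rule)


Huber: V = Am * L,  Am = pi*(Dm/200)^2
Am = pi*(21.7/200)^2 = 0.036984 m^2
V = 0.036984*6.9 = 0.2552 m^3

0.2552


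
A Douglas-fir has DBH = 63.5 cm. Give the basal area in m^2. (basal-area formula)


Formula: BA = pi * (DBH/2)^2 / 10000  (cm^2 to m^2)
Radius = DBH/2 = 63.5/2 = 31.75 cm
BA = pi * 31.75^2 / 10000
   = 3166.9217 cm^2 / 10000
   = 0.3167 m^2

0.3167


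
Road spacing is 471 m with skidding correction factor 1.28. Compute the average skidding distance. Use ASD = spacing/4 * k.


Formula: ASD = (spacing / 4) * correction
Uncorrected distance = spacing / 4 = 471 / 4 = 117.75 m
ASD = 117.75 * 1.28 = 151 m

151


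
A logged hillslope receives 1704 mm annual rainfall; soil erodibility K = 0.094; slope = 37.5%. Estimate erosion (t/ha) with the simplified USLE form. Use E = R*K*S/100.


Formula: E = R * K * S / 100  (simplified USLE)
R * K = 1704 * 0.094 = 160.176
E = 160.176 * 37.5 / 100 = 60.07 t/ha

60.07


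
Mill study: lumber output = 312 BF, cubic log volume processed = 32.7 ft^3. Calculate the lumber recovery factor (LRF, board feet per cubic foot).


Formula: LRF = Lumber Output (BF) / Log Input (ft^3)
LRF = 312 BF / 32.7 ft^3
LRF = 9.54 BF/ft^3

9.54


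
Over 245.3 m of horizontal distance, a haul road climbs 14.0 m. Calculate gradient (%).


Formula: Gradient = rise / run * 100
Gradient = 14.0 / 245.3 * 100 = 5.7%

5.7


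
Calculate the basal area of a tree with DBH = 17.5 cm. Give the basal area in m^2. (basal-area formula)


Formula: BA = pi * (DBH/2)^2 / 10000  (cm^2 to m^2)
Radius = DBH/2 = 17.5/2 = 8.75 cm
BA = pi * 8.75^2 / 10000
   = 240.5282 cm^2 / 10000
   = 0.0241 m^2

0.0241


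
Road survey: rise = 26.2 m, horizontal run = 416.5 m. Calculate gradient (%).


Formula: Gradient = rise / run * 100
Gradient = 26.2 / 416.5 * 100 = 6.3%

6.3


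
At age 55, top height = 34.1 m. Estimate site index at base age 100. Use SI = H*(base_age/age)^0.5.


Formula: SI = H_dom * (base_age / age)^0.5
Age ratio = 100 / 55 = 1.81818
sqrt(age_ratio) = 1.3484
SI = 34.1 * 1.3484 = 46.0 m

46.0


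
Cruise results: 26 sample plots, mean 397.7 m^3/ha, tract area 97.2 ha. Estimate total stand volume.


Formula: Total Volume = Mean Volume per ha * Total Area
Total Volume = 397.7 m^3/ha * 97.2 ha
Total Volume = 38656 m^3

38656


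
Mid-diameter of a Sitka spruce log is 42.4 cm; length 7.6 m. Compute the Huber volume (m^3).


Huber: V = Am * L,  Am = pi*(Dm/200)^2
Am = pi*(42.4/200)^2 = 0.141196 m^2
V = 0.141196*7.6 = 1.0731 m^3

1.0731


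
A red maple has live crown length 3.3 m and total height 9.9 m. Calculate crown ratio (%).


Formula: Crown Ratio = (Crown Length / Total Height) * 100
CR = (3.3 m / 9.9 m) * 100
CR = 0.3333 * 100 = 33.3%

33.3


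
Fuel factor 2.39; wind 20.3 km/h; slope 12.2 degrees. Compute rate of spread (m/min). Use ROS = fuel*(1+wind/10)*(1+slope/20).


Formula: ROS = fuel * (1 + wind/10) * (1 + slope/20)
Wind factor = 1 + 20.3/10 = 3.03
Slope factor = 1 + 12.2/20 = 1.61
ROS = 2.39 * 3.03 * 1.61 = 11.66 m/min

11.66


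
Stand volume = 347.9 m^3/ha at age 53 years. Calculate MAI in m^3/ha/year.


Formula: MAI = Total Volume / Stand Age
MAI = 347.9 m^3/ha / 53 years
MAI = 6.56 m^3/ha/year

6.56


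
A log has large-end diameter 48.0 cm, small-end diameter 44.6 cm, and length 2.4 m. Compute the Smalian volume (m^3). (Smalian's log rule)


Smalian: V = (A1 + A2)/2 * L,  A = pi*(D/200)^2
A1 = pi*(48.0/200)^2 = 0.180956 m^2
A2 = pi*(44.6/200)^2 = 0.156228 m^2
V = (0.180956+0.156228)/2*2.4 = 0.4046 m^3

0.4046


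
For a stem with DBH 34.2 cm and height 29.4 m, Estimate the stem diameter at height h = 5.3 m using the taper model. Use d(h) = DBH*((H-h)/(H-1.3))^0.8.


Taper: d(h) = DBH * ((H - h) / (H - 1.3))^0.8
Numerator = H - h = 29.4 - 5.3 = 24.1 m
Denominator = H - 1.3 = 29.4 - 1.3 = 28.1 m
Ratio = 24.1 / 28.1 = 0.85765
d = 34.2 * 0.85765^0.8 = 30.2 cm

30.2


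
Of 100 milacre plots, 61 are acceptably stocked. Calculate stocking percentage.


Formula: Stocking % = stocked plots / total plots * 100
Stocking = 61 / 100 * 100
Stocking = 0.61 * 100 = 61.0%

61.0


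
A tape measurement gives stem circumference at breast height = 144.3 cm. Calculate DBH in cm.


Formula: DBH = C / pi
DBH = 144.3 / pi
pi = 3.14159...
DBH = 45.9 cm

45.9


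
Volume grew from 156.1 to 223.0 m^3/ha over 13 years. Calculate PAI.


Formula: PAI = (V_T2 - V_T1) / (T2 - T1)
Volume increment = 223.0 - 156.1 = 66.9 m^3/ha
PAI = 66.9 / 13 = 5.15 m^3/ha/year

5.15


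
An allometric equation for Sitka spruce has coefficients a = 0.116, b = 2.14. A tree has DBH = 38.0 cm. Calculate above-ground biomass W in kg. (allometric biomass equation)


Formula: W = a * DBH^b  (allometric power law)
DBH^b = 38.0^2.14 = 2402.9066
W = 0.116 * 2402.9066 = 278.7 kg

278.7


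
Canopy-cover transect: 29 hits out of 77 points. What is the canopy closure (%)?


Formula: Canopy closure = covered points / total points * 100
Closure = 29 / 77 * 100
Closure = 0.3766 * 100 = 37.7%

37.7


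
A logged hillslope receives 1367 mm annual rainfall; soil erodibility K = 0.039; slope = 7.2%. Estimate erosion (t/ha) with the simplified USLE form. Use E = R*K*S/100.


Formula: E = R * K * S / 100  (simplified USLE)
R * K = 1367 * 0.039 = 53.313
E = 53.313 * 7.2 / 100 = 3.84 t/ha

3.84


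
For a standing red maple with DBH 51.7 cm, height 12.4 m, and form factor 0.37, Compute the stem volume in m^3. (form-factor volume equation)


Formula: V = pi * (DBH/200)^2 * H * ff
Radius = DBH/200 = 51.7/200 = 0.2585 m
Radius^2 = 0.2585^2 = 0.06682225 m^2
V = pi * 0.06682225 * 12.4 * 0.37
V = 0.963 m^3

0.963


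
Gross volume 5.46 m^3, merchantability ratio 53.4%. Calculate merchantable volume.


Formula: MV = V_total * (merchantable_pct / 100)
Merchantable fraction = 53.4% / 100 = 0.534
MV = 5.46 m^3 * 0.534 = 2.916 m^3

2.916


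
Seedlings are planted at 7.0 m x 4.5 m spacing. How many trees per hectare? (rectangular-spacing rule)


Formula: TPH = 10000 m^2/ha / (spacing_x * spacing_y)
Area per tree = 7.0 m * 4.5 m = 31.5 m^2
TPH = 10000 / 31.5 = 317 trees/ha

317


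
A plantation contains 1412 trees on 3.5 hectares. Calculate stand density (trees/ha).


Formula: Stand Density = N_trees / Area_ha
Density = 1412 trees / 3.5 ha
Density = 403 trees/ha

403


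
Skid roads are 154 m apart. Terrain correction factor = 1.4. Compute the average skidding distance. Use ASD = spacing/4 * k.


Formula: ASD = (spacing / 4) * correction
Uncorrected distance = spacing / 4 = 154 / 4 = 38.5 m
ASD = 38.5 * 1.4 = 54 m

54


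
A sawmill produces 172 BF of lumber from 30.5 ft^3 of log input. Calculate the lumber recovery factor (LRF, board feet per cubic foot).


Formula: LRF = Lumber Output (BF) / Log Input (ft^3)
LRF = 172 BF / 30.5 ft^3
LRF = 5.64 BF/ft^3

5.64


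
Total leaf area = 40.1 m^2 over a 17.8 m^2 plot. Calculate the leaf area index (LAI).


Formula: LAI = total leaf area / ground area  (dimensionless)
LAI = 40.1 m^2 / 17.8 m^2
LAI = 2.25

2.25


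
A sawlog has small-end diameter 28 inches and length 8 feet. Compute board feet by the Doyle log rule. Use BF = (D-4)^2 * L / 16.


Doyle: BF = (D - 4)^2 * L / 16
Adjusted diameter = 28 - 4 = 24 in
(D-4)^2 = 24^2 = 576
BF = 576 * 8 / 16 = 288 BF

288


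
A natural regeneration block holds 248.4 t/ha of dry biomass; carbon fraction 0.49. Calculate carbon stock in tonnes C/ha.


Formula: Carbon Stock = Biomass * Carbon Fraction
C = 248.4 t/ha * 0.49
C = 121.7 t C/ha

121.7


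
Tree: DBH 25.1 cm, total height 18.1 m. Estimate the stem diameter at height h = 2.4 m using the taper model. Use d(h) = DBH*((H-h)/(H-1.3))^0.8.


Taper: d(h) = DBH * ((H - h) / (H - 1.3))^0.8
Numerator = H - h = 18.1 - 2.4 = 15.7 m
Denominator = H - 1.3 = 18.1 - 1.3 = 16.8 m
Ratio = 15.7 / 16.8 = 0.93452
d = 25.1 * 0.93452^0.8 = 23.8 cm

23.8


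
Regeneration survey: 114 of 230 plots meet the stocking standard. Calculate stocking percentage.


Formula: Stocking % = stocked plots / total plots * 100
Stocking = 114 / 230 * 100
Stocking = 0.4957 * 100 = 49.6%

49.6


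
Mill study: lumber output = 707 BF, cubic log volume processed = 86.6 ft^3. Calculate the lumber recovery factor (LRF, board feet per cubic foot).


Formula: LRF = Lumber Output (BF) / Log Input (ft^3)
LRF = 707 BF / 86.6 ft^3
LRF = 8.16 BF/ft^3

8.16


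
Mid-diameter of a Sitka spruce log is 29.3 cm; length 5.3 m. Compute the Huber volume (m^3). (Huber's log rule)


Huber: V = Am * L,  Am = pi*(Dm/200)^2
Am = pi*(29.3/200)^2 = 0.067426 m^2
V = 0.067426*5.3 = 0.3574 m^3

0.3574


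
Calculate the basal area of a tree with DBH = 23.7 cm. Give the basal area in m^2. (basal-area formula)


Formula: BA = pi * (DBH/2)^2 / 10000  (cm^2 to m^2)
Radius = DBH/2 = 23.7/2 = 11.85 cm
BA = pi * 11.85^2 / 10000
   = 441.1503 cm^2 / 10000
   = 0.0441 m^2

0.0441


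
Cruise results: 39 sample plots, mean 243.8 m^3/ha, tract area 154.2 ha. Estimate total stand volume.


Formula: Total Volume = Mean Volume per ha * Total Area
Total Volume = 243.8 m^3/ha * 154.2 ha
Total Volume = 37594 m^3

37594


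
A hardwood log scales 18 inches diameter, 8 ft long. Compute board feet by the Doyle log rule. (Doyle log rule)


Doyle: BF = (D - 4)^2 * L / 16
Adjusted diameter = 18 - 4 = 14 in
(D-4)^2 = 14^2 = 196
BF = 196 * 8 / 16 = 98 BF

98


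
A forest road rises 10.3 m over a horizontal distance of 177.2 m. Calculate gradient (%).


Formula: Gradient = rise / run * 100
Gradient = 10.3 / 177.2 * 100 = 5.8%

5.8


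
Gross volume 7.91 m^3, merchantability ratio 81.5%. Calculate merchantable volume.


Formula: MV = V_total * (merchantable_pct / 100)
Merchantable fraction = 81.5% / 100 = 0.815
MV = 7.91 m^3 * 0.815 = 6.447 m^3

6.447


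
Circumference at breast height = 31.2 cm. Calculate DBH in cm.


Formula: DBH = C / pi
DBH = 31.2 / pi
pi = 3.14159...
DBH = 9.9 cm

9.9


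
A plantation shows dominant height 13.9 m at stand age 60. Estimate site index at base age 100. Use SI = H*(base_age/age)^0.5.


Formula: SI = H_dom * (base_age / age)^0.5
Age ratio = 100 / 60 = 1.66667
sqrt(age_ratio) = 1.29099
SI = 13.9 * 1.29099 = 17.9 m

17.9


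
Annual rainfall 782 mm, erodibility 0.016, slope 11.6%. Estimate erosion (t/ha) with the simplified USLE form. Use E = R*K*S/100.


Formula: E = R * K * S / 100  (simplified USLE)
R * K = 782 * 0.016 = 12.512
E = 12.512 * 11.6 / 100 = 1.45 t/ha

1.45


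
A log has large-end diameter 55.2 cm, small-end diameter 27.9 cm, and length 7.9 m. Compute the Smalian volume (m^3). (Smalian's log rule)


Smalian: V = (A1 + A2)/2 * L,  A = pi*(D/200)^2
A1 = pi*(55.2/200)^2 = 0.239314 m^2
A2 = pi*(27.9/200)^2 = 0.061136 m^2
V = (0.239314+0.061136)/2*7.9 = 1.1868 m^3

1.1868


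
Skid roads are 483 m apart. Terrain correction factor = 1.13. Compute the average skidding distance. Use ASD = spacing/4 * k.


Formula: ASD = (spacing / 4) * correction
Uncorrected distance = spacing / 4 = 483 / 4 = 120.75 m
ASD = 120.75 * 1.13 = 136 m

136


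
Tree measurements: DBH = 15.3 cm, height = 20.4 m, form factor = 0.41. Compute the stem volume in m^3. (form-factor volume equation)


Formula: V = pi * (DBH/200)^2 * H * ff
Radius = DBH/200 = 15.3/200 = 0.0765 m
Radius^2 = 0.0765^2 = 0.00585225 m^2
V = pi * 0.00585225 * 20.4 * 0.41
V = 0.154 m^3

0.154


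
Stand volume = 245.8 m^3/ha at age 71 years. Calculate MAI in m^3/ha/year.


Formula: MAI = Total Volume / Stand Age
MAI = 245.8 m^3/ha / 71 years
MAI = 3.46 m^3/ha/year

3.46


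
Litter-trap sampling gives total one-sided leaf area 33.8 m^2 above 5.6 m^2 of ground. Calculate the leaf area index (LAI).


Formula: LAI = total leaf area / ground area  (dimensionless)
LAI = 33.8 m^2 / 5.6 m^2
LAI = 6.04

6.04


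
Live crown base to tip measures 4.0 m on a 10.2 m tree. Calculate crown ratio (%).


Formula: Crown Ratio = (Crown Length / Total Height) * 100
CR = (4.0 m / 10.2 m) * 100
CR = 0.3922 * 100 = 39.2%

39.2


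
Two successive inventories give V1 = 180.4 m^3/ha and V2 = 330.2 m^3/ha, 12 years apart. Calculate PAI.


Formula: PAI = (V_T2 - V_T1) / (T2 - T1)
Volume increment = 330.2 - 180.4 = 149.8 m^3/ha
PAI = 149.8 / 12 = 12.48 m^3/ha/year

12.48


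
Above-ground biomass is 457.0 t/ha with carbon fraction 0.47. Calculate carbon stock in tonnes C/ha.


Formula: Carbon Stock = Biomass * Carbon Fraction
C = 457.0 t/ha * 0.47
C = 214.8 t C/ha

214.8


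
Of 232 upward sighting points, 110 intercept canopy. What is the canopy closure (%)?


Formula: Canopy closure = covered points / total points * 100
Closure = 110 / 232 * 100
Closure = 0.4741 * 100 = 47.4%

47.4


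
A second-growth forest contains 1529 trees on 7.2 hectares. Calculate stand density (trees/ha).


Formula: Stand Density = N_trees / Area_ha
Density = 1529 trees / 7.2 ha
Density = 212 trees/ha

212


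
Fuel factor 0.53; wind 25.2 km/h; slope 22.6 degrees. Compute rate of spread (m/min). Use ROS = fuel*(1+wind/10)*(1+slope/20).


Formula: ROS = fuel * (1 + wind/10) * (1 + slope/20)
Wind factor = 1 + 25.2/10 = 3.52
Slope factor = 1 + 22.6/20 = 2.13
ROS = 0.53 * 3.52 * 2.13 = 3.97 m/min

3.97


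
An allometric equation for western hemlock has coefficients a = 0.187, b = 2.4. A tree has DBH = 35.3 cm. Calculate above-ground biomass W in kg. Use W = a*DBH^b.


Formula: W = a * DBH^b  (allometric power law)
DBH^b = 35.3^2.4 = 5183.932
W = 0.187 * 5183.932 = 969.4 kg

969.4


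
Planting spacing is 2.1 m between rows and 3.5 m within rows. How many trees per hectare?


Formula: TPH = 10000 m^2/ha / (spacing_x * spacing_y)
Area per tree = 2.1 m * 3.5 m = 7.35 m^2
TPH = 10000 / 7.35 = 1361 trees/ha

1361


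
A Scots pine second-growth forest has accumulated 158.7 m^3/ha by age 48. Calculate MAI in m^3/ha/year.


Formula: MAI = Total Volume / Stand Age
MAI = 158.7 m^3/ha / 48 years
MAI = 3.31 m^3/ha/year

3.31


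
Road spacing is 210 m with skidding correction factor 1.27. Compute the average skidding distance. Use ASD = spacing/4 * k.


Formula: ASD = (spacing / 4) * correction
Uncorrected distance = spacing / 4 = 210 / 4 = 52.5 m
ASD = 52.5 * 1.27 = 67 m

67


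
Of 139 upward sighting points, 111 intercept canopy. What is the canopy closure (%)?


Formula: Canopy closure = covered points / total points * 100
Closure = 111 / 139 * 100
Closure = 0.7986 * 100 = 79.9%

79.9


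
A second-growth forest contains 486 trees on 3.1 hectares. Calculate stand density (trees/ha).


Formula: Stand Density = N_trees / Area_ha
Density = 486 trees / 3.1 ha
Density = 157 trees/ha

157


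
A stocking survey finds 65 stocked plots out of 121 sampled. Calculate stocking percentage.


Formula: Stocking % = stocked plots / total plots * 100
Stocking = 65 / 121 * 100
Stocking = 0.5372 * 100 = 53.7%

53.7


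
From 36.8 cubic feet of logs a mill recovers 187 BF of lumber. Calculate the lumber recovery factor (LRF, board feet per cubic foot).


Formula: LRF = Lumber Output (BF) / Log Input (ft^3)
LRF = 187 BF / 36.8 ft^3
LRF = 5.08 BF/ft^3

5.08


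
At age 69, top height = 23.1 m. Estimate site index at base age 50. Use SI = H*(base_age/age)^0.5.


Formula: SI = H_dom * (base_age / age)^0.5
Age ratio = 50 / 69 = 0.72464
sqrt(age_ratio) = 0.85126
SI = 23.1 * 0.85126 = 19.7 m

19.7


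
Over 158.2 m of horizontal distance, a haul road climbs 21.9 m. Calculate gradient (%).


Formula: Gradient = rise / run * 100
Gradient = 21.9 / 158.2 * 100 = 13.8%

13.8


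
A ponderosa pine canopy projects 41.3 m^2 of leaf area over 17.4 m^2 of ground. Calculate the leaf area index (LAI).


Formula: LAI = total leaf area / ground area  (dimensionless)
LAI = 41.3 m^2 / 17.4 m^2
LAI = 2.37

2.37


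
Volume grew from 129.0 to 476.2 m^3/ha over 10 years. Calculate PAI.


Formula: PAI = (V_T2 - V_T1) / (T2 - T1)
Volume increment = 476.2 - 129.0 = 347.2 m^3/ha
PAI = 347.2 / 10 = 34.72 m^3/ha/year

34.72


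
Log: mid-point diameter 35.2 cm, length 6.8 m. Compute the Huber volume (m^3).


Huber: V = Am * L,  Am = pi*(Dm/200)^2
Am = pi*(35.2/200)^2 = 0.097314 m^2
V = 0.097314*6.8 = 0.6617 m^3

0.6617


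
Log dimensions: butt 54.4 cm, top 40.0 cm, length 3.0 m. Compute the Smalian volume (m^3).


Smalian: V = (A1 + A2)/2 * L,  A = pi*(D/200)^2
A1 = pi*(54.4/200)^2 = 0.232428 m^2
A2 = pi*(40.0/200)^2 = 0.125664 m^2
V = (0.232428+0.125664)/2*3.0 = 0.5371 m^3

0.5371


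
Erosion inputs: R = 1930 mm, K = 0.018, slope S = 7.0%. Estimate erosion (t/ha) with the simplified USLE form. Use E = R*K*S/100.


Formula: E = R * K * S / 100  (simplified USLE)
R * K = 1930 * 0.018 = 34.74
E = 34.74 * 7.0 / 100 = 2.43 t/ha

2.43


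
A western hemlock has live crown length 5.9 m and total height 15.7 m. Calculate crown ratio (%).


Formula: Crown Ratio = (Crown Length / Total Height) * 100
CR = (5.9 m / 15.7 m) * 100
CR = 0.3758 * 100 = 37.6%

37.6


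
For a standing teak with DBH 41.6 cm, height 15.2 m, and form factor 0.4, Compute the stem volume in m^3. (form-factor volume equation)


Formula: V = pi * (DBH/200)^2 * H * ff
Radius = DBH/200 = 41.6/200 = 0.208 m
Radius^2 = 0.208^2 = 0.043264 m^2
V = pi * 0.043264 * 15.2 * 0.4
V = 0.826 m^3

0.826


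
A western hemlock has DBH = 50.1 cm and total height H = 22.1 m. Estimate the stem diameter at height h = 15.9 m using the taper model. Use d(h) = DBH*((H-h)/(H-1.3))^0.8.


Taper: d(h) = DBH * ((H - h) / (H - 1.3))^0.8
Numerator = H - h = 22.1 - 15.9 = 6.2 m
Denominator = H - 1.3 = 22.1 - 1.3 = 20.8 m
Ratio = 6.2 / 20.8 = 0.29808
d = 50.1 * 0.29808^0.8 = 19.0 cm

19.0


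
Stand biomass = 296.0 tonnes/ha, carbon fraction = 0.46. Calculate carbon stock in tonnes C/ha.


Formula: Carbon Stock = Biomass * Carbon Fraction
C = 296.0 t/ha * 0.46
C = 136.2 t C/ha

136.2


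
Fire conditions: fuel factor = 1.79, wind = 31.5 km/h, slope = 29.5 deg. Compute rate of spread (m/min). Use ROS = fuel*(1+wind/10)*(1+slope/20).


Formula: ROS = fuel * (1 + wind/10) * (1 + slope/20)
Wind factor = 1 + 31.5/10 = 4.15
Slope factor = 1 + 29.5/20 = 2.475
ROS = 1.79 * 4.15 * 2.475 = 18.39 m/min

18.39


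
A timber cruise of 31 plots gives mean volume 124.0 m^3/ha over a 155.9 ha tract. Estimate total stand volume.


Formula: Total Volume = Mean Volume per ha * Total Area
Total Volume = 124.0 m^3/ha * 155.9 ha
Total Volume = 19332 m^3

19332


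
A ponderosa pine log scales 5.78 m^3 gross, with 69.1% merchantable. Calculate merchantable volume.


Formula: MV = V_total * (merchantable_pct / 100)
Merchantable fraction = 69.1% / 100 = 0.691
MV = 5.78 m^3 * 0.691 = 3.994 m^3

3.994


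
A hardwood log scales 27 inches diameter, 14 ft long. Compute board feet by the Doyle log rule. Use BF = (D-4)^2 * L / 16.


Doyle: BF = (D - 4)^2 * L / 16
Adjusted diameter = 27 - 4 = 23 in
(D-4)^2 = 23^2 = 529
BF = 529 * 14 / 16 = 463 BF

463


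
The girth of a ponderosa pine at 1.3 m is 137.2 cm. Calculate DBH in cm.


Formula: DBH = C / pi
DBH = 137.2 / pi
pi = 3.14159...
DBH = 43.7 cm

43.7


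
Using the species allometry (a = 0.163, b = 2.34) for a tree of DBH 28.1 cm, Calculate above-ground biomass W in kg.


Formula: W = a * DBH^b  (allometric power law)
DBH^b = 28.1^2.34 = 2454.5551
W = 0.163 * 2454.5551 = 400.1 kg

400.1


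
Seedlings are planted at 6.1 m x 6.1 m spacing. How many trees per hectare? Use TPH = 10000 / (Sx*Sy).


Formula: TPH = 10000 m^2/ha / (spacing_x * spacing_y)
Area per tree = 6.1 m * 6.1 m = 37.21 m^2
TPH = 10000 / 37.21 = 269 trees/ha

269


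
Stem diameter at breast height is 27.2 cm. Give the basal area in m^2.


Formula: BA = pi * (DBH/2)^2 / 10000  (cm^2 to m^2)
Radius = DBH/2 = 27.2/2 = 13.6 cm
BA = pi * 13.6^2 / 10000
   = 581.069 cm^2 / 10000
   = 0.0581 m^2

0.0581


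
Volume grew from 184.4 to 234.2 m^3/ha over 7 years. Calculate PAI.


Formula: PAI = (V_T2 - V_T1) / (T2 - T1)
Volume increment = 234.2 - 184.4 = 49.8 m^3/ha
PAI = 49.8 / 7 = 7.11 m^3/ha/year

7.11


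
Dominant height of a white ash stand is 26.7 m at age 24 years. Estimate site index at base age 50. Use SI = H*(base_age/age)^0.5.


Formula: SI = H_dom * (base_age / age)^0.5
Age ratio = 50 / 24 = 2.08333
sqrt(age_ratio) = 1.44338
SI = 26.7 * 1.44338 = 38.5 m

38.5


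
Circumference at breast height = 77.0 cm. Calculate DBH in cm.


Formula: DBH = C / pi
DBH = 77.0 / pi
pi = 3.14159...
DBH = 24.5 cm

24.5


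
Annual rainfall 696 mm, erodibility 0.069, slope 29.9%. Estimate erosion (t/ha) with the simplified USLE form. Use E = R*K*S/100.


Formula: E = R * K * S / 100  (simplified USLE)
R * K = 696 * 0.069 = 48.024
E = 48.024 * 29.9 / 100 = 14.36 t/ha

14.36


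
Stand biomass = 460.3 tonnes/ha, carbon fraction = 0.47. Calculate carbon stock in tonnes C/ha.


Formula: Carbon Stock = Biomass * Carbon Fraction
C = 460.3 t/ha * 0.47
C = 216.3 t C/ha

216.3


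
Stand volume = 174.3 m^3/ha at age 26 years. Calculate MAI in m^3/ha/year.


Formula: MAI = Total Volume / Stand Age
MAI = 174.3 m^3/ha / 26 years
MAI = 6.7 m^3/ha/year

6.7


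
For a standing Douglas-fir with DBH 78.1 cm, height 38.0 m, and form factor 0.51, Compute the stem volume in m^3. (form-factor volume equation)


Formula: V = pi * (DBH/200)^2 * H * ff
Radius = DBH/200 = 78.1/200 = 0.3905 m
Radius^2 = 0.3905^2 = 0.15249025 m^2
V = pi * 0.15249025 * 38.0 * 0.51
V = 9.284 m^3

9.284


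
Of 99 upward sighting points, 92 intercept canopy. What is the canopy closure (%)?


Formula: Canopy closure = covered points / total points * 100
Closure = 92 / 99 * 100
Closure = 0.9293 * 100 = 92.9%

92.9


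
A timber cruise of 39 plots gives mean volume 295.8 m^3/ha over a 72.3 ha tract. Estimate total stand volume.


Formula: Total Volume = Mean Volume per ha * Total Area
Total Volume = 295.8 m^3/ha * 72.3 ha
Total Volume = 21386 m^3

21386


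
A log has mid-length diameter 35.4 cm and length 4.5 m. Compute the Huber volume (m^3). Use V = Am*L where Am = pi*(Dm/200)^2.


Huber: V = Am * L,  Am = pi*(Dm/200)^2
Am = pi*(35.4/200)^2 = 0.098423 m^2
V = 0.098423*4.5 = 0.4429 m^3

0.4429


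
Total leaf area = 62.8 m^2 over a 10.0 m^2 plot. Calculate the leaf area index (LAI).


Formula: LAI = total leaf area / ground area  (dimensionless)
LAI = 62.8 m^2 / 10.0 m^2
LAI = 6.28

6.28


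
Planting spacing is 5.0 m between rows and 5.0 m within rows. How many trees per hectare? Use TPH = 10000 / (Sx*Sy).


Formula: TPH = 10000 m^2/ha / (spacing_x * spacing_y)
Area per tree = 5.0 m * 5.0 m = 25.0 m^2
TPH = 10000 / 25.0 = 400 trees/ha

400


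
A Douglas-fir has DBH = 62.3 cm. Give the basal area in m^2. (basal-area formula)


Formula: BA = pi * (DBH/2)^2 / 10000  (cm^2 to m^2)
Radius = DBH/2 = 62.3/2 = 31.15 cm
BA = pi * 31.15^2 / 10000
   = 3048.358 cm^2 / 10000
   = 0.3048 m^2

0.3048


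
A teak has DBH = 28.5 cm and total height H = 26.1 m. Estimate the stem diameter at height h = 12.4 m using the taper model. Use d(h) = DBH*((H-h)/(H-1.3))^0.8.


Taper: d(h) = DBH * ((H - h) / (H - 1.3))^0.8
Numerator = H - h = 26.1 - 12.4 = 13.7 m
Denominator = H - 1.3 = 26.1 - 1.3 = 24.8 m
Ratio = 13.7 / 24.8 = 0.55242
d = 28.5 * 0.55242^0.8 = 17.7 cm

17.7


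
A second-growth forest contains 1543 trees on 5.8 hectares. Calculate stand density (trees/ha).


Formula: Stand Density = N_trees / Area_ha
Density = 1543 trees / 5.8 ha
Density = 266 trees/ha

266


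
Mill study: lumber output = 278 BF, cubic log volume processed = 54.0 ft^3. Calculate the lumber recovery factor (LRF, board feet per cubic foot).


Formula: LRF = Lumber Output (BF) / Log Input (ft^3)
LRF = 278 BF / 54.0 ft^3
LRF = 5.15 BF/ft^3

5.15


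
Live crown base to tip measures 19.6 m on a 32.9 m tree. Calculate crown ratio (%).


Formula: Crown Ratio = (Crown Length / Total Height) * 100
CR = (19.6 m / 32.9 m) * 100
CR = 0.5957 * 100 = 59.6%

59.6


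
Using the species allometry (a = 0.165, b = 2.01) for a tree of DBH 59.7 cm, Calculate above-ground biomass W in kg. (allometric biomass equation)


Formula: W = a * DBH^b  (allometric power law)
DBH^b = 59.7^2.01 = 3712.8586
W = 0.165 * 3712.8586 = 612.6 kg

612.6


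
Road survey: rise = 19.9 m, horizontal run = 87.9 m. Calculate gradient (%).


Formula: Gradient = rise / run * 100
Gradient = 19.9 / 87.9 * 100 = 22.6%

22.6


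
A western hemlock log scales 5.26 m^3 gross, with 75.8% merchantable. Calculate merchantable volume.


Formula: MV = V_total * (merchantable_pct / 100)
Merchantable fraction = 75.8% / 100 = 0.758
MV = 5.26 m^3 * 0.758 = 3.987 m^3

3.987


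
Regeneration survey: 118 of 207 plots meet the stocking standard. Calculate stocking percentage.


Formula: Stocking % = stocked plots / total plots * 100
Stocking = 118 / 207 * 100
Stocking = 0.57 * 100 = 57.0%

57.0


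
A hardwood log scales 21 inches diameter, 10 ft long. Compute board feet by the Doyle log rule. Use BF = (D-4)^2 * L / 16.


Doyle: BF = (D - 4)^2 * L / 16
Adjusted diameter = 21 - 4 = 17 in
(D-4)^2 = 17^2 = 289
BF = 289 * 10 / 16 = 181 BF

181


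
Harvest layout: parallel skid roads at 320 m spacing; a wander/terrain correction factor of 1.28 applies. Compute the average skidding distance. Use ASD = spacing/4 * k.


Formula: ASD = (spacing / 4) * correction
Uncorrected distance = spacing / 4 = 320 / 4 = 80 m
ASD = 80 * 1.28 = 102 m

102


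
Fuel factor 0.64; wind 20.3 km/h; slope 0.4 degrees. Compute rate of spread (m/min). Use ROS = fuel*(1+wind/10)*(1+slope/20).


Formula: ROS = fuel * (1 + wind/10) * (1 + slope/20)
Wind factor = 1 + 20.3/10 = 3.03
Slope factor = 1 + 0.4/20 = 1.02
ROS = 0.64 * 3.03 * 1.02 = 1.98 m/min

1.98


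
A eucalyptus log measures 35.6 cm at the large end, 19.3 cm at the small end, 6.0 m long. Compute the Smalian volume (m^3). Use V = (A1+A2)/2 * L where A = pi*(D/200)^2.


Smalian: V = (A1 + A2)/2 * L,  A = pi*(D/200)^2
A1 = pi*(35.6/200)^2 = 0.099538 m^2
A2 = pi*(19.3/200)^2 = 0.029255 m^2
V = (0.099538+0.029255)/2*6.0 = 0.3864 m^3

0.3864


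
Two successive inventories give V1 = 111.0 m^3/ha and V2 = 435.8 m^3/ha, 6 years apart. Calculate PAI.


Formula: PAI = (V_T2 - V_T1) / (T2 - T1)
Volume increment = 435.8 - 111.0 = 324.8 m^3/ha
PAI = 324.8 / 6 = 54.13 m^3/ha/year

54.13


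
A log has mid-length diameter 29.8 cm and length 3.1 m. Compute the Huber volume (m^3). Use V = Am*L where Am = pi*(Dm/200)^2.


Huber: V = Am * L,  Am = pi*(Dm/200)^2
Am = pi*(29.8/200)^2 = 0.069746 m^2
V = 0.069746*3.1 = 0.2162 m^3

0.2162


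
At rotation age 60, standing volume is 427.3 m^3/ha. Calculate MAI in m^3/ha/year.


Formula: MAI = Total Volume / Stand Age
MAI = 427.3 m^3/ha / 60 years
MAI = 7.12 m^3/ha/year

7.12


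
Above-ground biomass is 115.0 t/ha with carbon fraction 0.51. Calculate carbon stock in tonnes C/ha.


Formula: Carbon Stock = Biomass * Carbon Fraction
C = 115.0 t/ha * 0.51
C = 58.7 t C/ha

58.7


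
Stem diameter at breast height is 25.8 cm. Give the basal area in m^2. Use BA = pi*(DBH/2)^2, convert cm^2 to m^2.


Formula: BA = pi * (DBH/2)^2 / 10000  (cm^2 to m^2)
Radius = DBH/2 = 25.8/2 = 12.9 cm
BA = pi * 12.9^2 / 10000
   = 522.7924 cm^2 / 10000
   = 0.0523 m^2

0.0523


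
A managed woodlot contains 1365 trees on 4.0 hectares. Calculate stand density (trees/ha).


Formula: Stand Density = N_trees / Area_ha
Density = 1365 trees / 4.0 ha
Density = 341 trees/ha

341


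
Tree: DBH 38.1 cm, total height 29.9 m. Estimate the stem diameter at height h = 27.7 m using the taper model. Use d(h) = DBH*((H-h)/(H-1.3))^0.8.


Taper: d(h) = DBH * ((H - h) / (H - 1.3))^0.8
Numerator = H - h = 29.9 - 27.7 = 2.2 m
Denominator = H - 1.3 = 29.9 - 1.3 = 28.6 m
Ratio = 2.2 / 28.6 = 0.07692
d = 38.1 * 0.07692^0.8 = 4.9 cm

4.9


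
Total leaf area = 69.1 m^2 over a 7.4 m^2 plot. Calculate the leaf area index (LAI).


Formula: LAI = total leaf area / ground area  (dimensionless)
LAI = 69.1 m^2 / 7.4 m^2
LAI = 9.34

9.34


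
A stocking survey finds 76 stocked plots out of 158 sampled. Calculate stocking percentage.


Formula: Stocking % = stocked plots / total plots * 100
Stocking = 76 / 158 * 100
Stocking = 0.481 * 100 = 48.1%

48.1


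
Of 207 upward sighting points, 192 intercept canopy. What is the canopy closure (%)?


Formula: Canopy closure = covered points / total points * 100
Closure = 192 / 207 * 100
Closure = 0.9275 * 100 = 92.8%

92.8


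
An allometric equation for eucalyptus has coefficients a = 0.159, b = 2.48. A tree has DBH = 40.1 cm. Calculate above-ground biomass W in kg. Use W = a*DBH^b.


Formula: W = a * DBH^b  (allometric power law)
DBH^b = 40.1^2.48 = 9457.9724
W = 0.159 * 9457.9724 = 1503.8 kg

1503.8


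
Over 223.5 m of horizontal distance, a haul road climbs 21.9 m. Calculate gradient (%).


Formula: Gradient = rise / run * 100
Gradient = 21.9 / 223.5 * 100 = 9.8%

9.8


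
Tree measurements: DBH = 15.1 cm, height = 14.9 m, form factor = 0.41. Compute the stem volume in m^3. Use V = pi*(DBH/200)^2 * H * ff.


Formula: V = pi * (DBH/200)^2 * H * ff
Radius = DBH/200 = 15.1/200 = 0.0755 m
Radius^2 = 0.0755^2 = 0.00570025 m^2
V = pi * 0.00570025 * 14.9 * 0.41
V = 0.109 m^3

0.109


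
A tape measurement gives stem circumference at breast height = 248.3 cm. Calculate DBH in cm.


Formula: DBH = C / pi
DBH = 248.3 / pi
pi = 3.14159...
DBH = 79.0 cm

79.0


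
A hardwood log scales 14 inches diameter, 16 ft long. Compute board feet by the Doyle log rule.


Doyle: BF = (D - 4)^2 * L / 16
Adjusted diameter = 14 - 4 = 10 in
(D-4)^2 = 10^2 = 100
BF = 100 * 16 / 16 = 100 BF

100


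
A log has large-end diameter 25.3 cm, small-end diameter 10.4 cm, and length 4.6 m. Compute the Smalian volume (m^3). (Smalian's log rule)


Smalian: V = (A1 + A2)/2 * L,  A = pi*(D/200)^2
A1 = pi*(25.3/200)^2 = 0.050273 m^2
A2 = pi*(10.4/200)^2 = 0.008495 m^2
V = (0.050273+0.008495)/2*4.6 = 0.1352 m^3

0.1352


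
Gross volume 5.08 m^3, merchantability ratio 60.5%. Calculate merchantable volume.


Formula: MV = V_total * (merchantable_pct / 100)
Merchantable fraction = 60.5% / 100 = 0.605
MV = 5.08 m^3 * 0.605 = 3.073 m^3

3.073


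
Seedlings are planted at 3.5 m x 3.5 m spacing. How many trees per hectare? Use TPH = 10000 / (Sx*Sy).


Formula: TPH = 10000 m^2/ha / (spacing_x * spacing_y)
Area per tree = 3.5 m * 3.5 m = 12.25 m^2
TPH = 10000 / 12.25 = 816 trees/ha

816


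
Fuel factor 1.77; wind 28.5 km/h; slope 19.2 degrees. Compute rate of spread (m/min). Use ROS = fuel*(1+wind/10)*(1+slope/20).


Formula: ROS = fuel * (1 + wind/10) * (1 + slope/20)
Wind factor = 1 + 28.5/10 = 3.85
Slope factor = 1 + 19.2/20 = 1.96
ROS = 1.77 * 3.85 * 1.96 = 13.36 m/min

13.36


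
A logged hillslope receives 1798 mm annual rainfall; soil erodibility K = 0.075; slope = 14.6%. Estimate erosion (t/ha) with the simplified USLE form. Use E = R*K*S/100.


Formula: E = R * K * S / 100  (simplified USLE)
R * K = 1798 * 0.075 = 134.85
E = 134.85 * 14.6 / 100 = 19.69 t/ha

19.69


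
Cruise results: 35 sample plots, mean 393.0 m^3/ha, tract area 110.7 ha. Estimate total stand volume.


Formula: Total Volume = Mean Volume per ha * Total Area
Total Volume = 393.0 m^3/ha * 110.7 ha
Total Volume = 43505 m^3

43505


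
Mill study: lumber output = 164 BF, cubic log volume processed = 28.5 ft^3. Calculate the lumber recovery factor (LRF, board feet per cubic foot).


Formula: LRF = Lumber Output (BF) / Log Input (ft^3)
LRF = 164 BF / 28.5 ft^3
LRF = 5.75 BF/ft^3

5.75


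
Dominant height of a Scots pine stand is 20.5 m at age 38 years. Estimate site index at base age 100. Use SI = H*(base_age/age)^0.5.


Formula: SI = H_dom * (base_age / age)^0.5
Age ratio = 100 / 38 = 2.63158
sqrt(age_ratio) = 1.62221
SI = 20.5 * 1.62221 = 33.3 m

33.3


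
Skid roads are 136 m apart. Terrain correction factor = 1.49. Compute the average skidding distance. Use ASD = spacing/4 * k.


Formula: ASD = (spacing / 4) * correction
Uncorrected distance = spacing / 4 = 136 / 4 = 34 m
ASD = 34 * 1.49 = 51 m

51


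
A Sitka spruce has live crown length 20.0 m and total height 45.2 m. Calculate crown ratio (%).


Formula: Crown Ratio = (Crown Length / Total Height) * 100
CR = (20.0 m / 45.2 m) * 100
CR = 0.4425 * 100 = 44.2%

44.2


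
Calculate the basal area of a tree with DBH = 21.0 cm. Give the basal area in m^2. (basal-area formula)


Formula: BA = pi * (DBH/2)^2 / 10000  (cm^2 to m^2)
Radius = DBH/2 = 21.0/2 = 10.5 cm
BA = pi * 10.5^2 / 10000
   = 346.3606 cm^2 / 10000
   = 0.0346 m^2

0.0346


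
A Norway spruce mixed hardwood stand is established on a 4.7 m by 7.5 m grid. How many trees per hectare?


Formula: TPH = 10000 m^2/ha / (spacing_x * spacing_y)
Area per tree = 4.7 m * 7.5 m = 35.25 m^2
TPH = 10000 / 35.25 = 284 trees/ha

284


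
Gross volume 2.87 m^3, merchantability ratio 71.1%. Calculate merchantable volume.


Formula: MV = V_total * (merchantable_pct / 100)
Merchantable fraction = 71.1% / 100 = 0.711
MV = 2.87 m^3 * 0.711 = 2.041 m^3

2.041


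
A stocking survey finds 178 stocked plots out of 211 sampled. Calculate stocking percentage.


Formula: Stocking % = stocked plots / total plots * 100
Stocking = 178 / 211 * 100
Stocking = 0.8436 * 100 = 84.4%

84.4


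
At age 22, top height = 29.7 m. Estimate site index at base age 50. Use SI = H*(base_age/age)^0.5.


Formula: SI = H_dom * (base_age / age)^0.5
Age ratio = 50 / 22 = 2.27273
sqrt(age_ratio) = 1.50756
SI = 29.7 * 1.50756 = 44.8 m

44.8


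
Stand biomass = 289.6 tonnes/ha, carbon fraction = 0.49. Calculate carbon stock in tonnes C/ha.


Formula: Carbon Stock = Biomass * Carbon Fraction
C = 289.6 t/ha * 0.49
C = 141.9 t C/ha

141.9


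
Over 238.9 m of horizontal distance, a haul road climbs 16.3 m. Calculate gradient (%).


Formula: Gradient = rise / run * 100
Gradient = 16.3 / 238.9 * 100 = 6.8%

6.8


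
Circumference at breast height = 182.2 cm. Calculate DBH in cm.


Formula: DBH = C / pi
DBH = 182.2 / pi
pi = 3.14159...
DBH = 58.0 cm

58.0


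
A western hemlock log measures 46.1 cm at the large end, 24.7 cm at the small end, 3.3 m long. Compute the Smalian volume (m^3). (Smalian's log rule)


Smalian: V = (A1 + A2)/2 * L,  A = pi*(D/200)^2
A1 = pi*(46.1/200)^2 = 0.166914 m^2
A2 = pi*(24.7/200)^2 = 0.047916 m^2
V = (0.166914+0.047916)/2*3.3 = 0.3545 m^3

0.3545


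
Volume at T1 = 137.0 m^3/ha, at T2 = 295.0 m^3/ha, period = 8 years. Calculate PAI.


Formula: PAI = (V_T2 - V_T1) / (T2 - T1)
Volume increment = 295.0 - 137.0 = 158.0 m^3/ha
PAI = 158.0 / 8 = 19.75 m^3/ha/year

19.75


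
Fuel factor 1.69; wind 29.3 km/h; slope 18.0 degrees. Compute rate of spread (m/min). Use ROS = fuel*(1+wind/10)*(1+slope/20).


Formula: ROS = fuel * (1 + wind/10) * (1 + slope/20)
Wind factor = 1 + 29.3/10 = 3.93
Slope factor = 1 + 18.0/20 = 1.9
ROS = 1.69 * 3.93 * 1.9 = 12.62 m/min

12.62


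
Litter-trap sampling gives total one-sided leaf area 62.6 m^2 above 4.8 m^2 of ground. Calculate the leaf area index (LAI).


Formula: LAI = total leaf area / ground area  (dimensionless)
LAI = 62.6 m^2 / 4.8 m^2
LAI = 13.04

13.04


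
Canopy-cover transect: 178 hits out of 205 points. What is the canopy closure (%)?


Formula: Canopy closure = covered points / total points * 100
Closure = 178 / 205 * 100
Closure = 0.8683 * 100 = 86.8%

86.8


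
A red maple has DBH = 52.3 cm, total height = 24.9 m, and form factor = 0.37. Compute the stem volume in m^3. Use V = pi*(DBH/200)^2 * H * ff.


Formula: V = pi * (DBH/200)^2 * H * ff
Radius = DBH/200 = 52.3/200 = 0.2615 m
Radius^2 = 0.2615^2 = 0.06838225 m^2
V = pi * 0.06838225 * 24.9 * 0.37
V = 1.979 m^3

1.979


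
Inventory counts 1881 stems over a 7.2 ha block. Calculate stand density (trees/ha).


Formula: Stand Density = N_trees / Area_ha
Density = 1881 trees / 7.2 ha
Density = 261 trees/ha

261


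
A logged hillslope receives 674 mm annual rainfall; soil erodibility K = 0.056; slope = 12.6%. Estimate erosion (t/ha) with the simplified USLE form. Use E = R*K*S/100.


Formula: E = R * K * S / 100  (simplified USLE)
R * K = 674 * 0.056 = 37.744
E = 37.744 * 12.6 / 100 = 4.76 t/ha

4.76


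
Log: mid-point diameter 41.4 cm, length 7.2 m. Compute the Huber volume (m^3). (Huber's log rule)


Huber: V = Am * L,  Am = pi*(Dm/200)^2
Am = pi*(41.4/200)^2 = 0.134614 m^2
V = 0.134614*7.2 = 0.9692 m^3

0.9692


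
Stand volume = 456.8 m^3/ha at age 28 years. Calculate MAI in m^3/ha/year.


Formula: MAI = Total Volume / Stand Age
MAI = 456.8 m^3/ha / 28 years
MAI = 16.31 m^3/ha/year

16.31
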